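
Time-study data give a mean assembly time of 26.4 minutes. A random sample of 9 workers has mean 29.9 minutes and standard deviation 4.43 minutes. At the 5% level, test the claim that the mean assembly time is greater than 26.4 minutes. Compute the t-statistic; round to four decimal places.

H0: μ = 26.4; H1: μ > 26.4 (one-sample t-test, right-tailed).
t = (x̄ − μ₀)/(s/√n) = (29.9 − 26.4)/(4.43/√9) = 2.3702
df = n − 1 = 8
p-value = P(T ≥ 2.3702) ≈ 0.0226
Since p ≈ 0.0226 < α = 0.05, reject H0; the evidence is statistically significant.

2.3702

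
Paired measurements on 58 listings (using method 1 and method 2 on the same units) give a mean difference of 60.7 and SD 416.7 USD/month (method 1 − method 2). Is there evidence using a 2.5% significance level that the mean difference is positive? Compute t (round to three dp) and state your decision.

H0: μ_d = 0; H1: μ_d > 0 (paired t-test on the differences, right-tailed).
t = d̄/(s_d/√n) = 60.7/(416.7/√58) = 1.109
df = n − 1 = 57
p-value = P(T ≥ 1.109) ≈ 0.136
Since p ≈ 0.136 > α = 0.025, fail to reject H0; the evidence is not statistically significant.

t = 1.109; fail to reject H0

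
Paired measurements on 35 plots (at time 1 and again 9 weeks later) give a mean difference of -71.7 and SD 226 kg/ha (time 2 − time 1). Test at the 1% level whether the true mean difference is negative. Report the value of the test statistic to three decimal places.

-1.877

H0: μ_d = 0; H1: μ_d < 0 (paired t-test on the differences, left-tailed).
t = d̄/(s_d/√n) = -71.7/(226/√35) = -1.877
df = n − 1 = 34
p-value = P(T ≤ -1.877) ≈ 0.035
Since p ≈ 0.035 > α = 0.01, fail to reject H0; the data do not provide sufficient evidence against H0.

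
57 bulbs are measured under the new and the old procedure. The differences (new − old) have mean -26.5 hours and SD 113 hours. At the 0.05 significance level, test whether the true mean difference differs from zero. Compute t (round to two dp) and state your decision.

H0: μ_d = 0; H1: μ_d ≠ 0 (paired t-test on the differences, two-sided).
t = d̄/(s_d/√n) = -26.5/(113/√57) = -1.77
df = n − 1 = 56
Two-sided p-value ≈ 0.0821
Since p ≈ 0.0821 > α = 0.05, fail to reject H0; the data do not provide sufficient evidence against H0.

t = -1.77; fail to reject H0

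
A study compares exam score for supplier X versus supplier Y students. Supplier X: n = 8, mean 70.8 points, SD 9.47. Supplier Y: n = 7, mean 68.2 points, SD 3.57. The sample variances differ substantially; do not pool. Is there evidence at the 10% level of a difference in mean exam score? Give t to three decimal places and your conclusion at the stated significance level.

Let group 1 = supplier X, group 2 = supplier Y. H0: μ_1 = μ_2; H1: μ_1 ≠ μ_2 (Welch's two-sample t-test, two-sided).
t = (x̄_1 − x̄_2)/√(s_1²/n_1 + s_2²/n_2) = (70.8 − 68.2)/√(9.47²/8 + 3.57²/7) = 0.720
Welch–Satterthwaite df ≈ 9.18
Two-sided p-value ≈ 0.489
Since p ≈ 0.489 > α = 0.1, fail to reject H0; the data do not provide sufficient evidence against H0.

t = 0.720; fail to reject H0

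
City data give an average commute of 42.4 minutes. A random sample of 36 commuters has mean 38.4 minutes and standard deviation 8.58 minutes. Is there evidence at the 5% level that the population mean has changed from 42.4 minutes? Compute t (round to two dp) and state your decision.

H0: μ = 42.4; H1: μ ≠ 42.4 (one-sample t-test, two-sided).
t = (x̄ − μ₀)/(s/√n) = (38.4 − 42.4)/(8.58/√36) = -2.80
df = n − 1 = 35
Two-sided p-value ≈ 0.0083
Since p ≈ 0.0083 < α = 0.05, reject H0; the data support H1.

t = -2.80; reject H0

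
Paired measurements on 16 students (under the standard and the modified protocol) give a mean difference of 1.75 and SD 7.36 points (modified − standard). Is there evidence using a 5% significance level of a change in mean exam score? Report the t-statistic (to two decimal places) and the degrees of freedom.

t = 0.95, df = 15

H0: μ_d = 0; H1: μ_d ≠ 0 (paired t-test on the differences, two-sided).
t = d̄/(s_d/√n) = 1.75/(7.36/√16) = 0.95
df = n − 1 = 15
Two-sided p-value ≈ 0.357
Since p ≈ 0.357 > α = 0.05, fail to reject H0; the data do not provide sufficient evidence against H0.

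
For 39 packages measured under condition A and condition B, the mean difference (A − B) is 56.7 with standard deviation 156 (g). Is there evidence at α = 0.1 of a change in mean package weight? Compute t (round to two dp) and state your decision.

H0: μ_d = 0; H1: μ_d ≠ 0 (paired t-test on the differences, two-sided).
t = d̄/(s_d/√n) = 56.7/(156/√39) = 2.27
df = n − 1 = 38
Two-sided p-value ≈ 0.029
Since p ≈ 0.029 < α = 0.1, reject H0; the data support H1.

t = 2.27; reject H0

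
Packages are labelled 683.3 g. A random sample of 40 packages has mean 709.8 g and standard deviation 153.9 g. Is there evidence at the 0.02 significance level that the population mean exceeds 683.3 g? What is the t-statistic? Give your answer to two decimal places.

1.09

H0: μ = 683.3; H1: μ > 683.3 (one-sample t-test, right-tailed).
t = (x̄ − μ₀)/(s/√n) = (709.8 − 683.3)/(153.9/√40) = 1.09
df = n − 1 = 39
p-value = P(T ≥ 1.09) ≈ 0.141
Since p ≈ 0.141 > α = 0.02, fail to reject H0; the data do not provide sufficient evidence against H0.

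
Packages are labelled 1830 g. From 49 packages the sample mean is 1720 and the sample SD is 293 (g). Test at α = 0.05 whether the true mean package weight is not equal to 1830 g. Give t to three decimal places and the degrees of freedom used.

H0: μ = 1830; H1: μ ≠ 1830 (one-sample t-test, two-sided).
t = (x̄ − μ₀)/(s/√n) = (1720 − 1830)/(293/√49) = -2.628
df = n − 1 = 48
Two-sided p-value ≈ 0.011
Since p ≈ 0.011 < α = 0.05, reject H0; the evidence is statistically significant.

t = -2.628, df = 48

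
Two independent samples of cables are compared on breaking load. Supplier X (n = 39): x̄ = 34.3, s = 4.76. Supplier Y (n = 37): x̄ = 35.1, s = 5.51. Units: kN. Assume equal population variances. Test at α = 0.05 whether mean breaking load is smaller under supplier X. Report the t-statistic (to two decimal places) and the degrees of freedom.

Let group 1 = supplier X, group 2 = supplier Y. H0: μ_1 = μ_2; H1: μ_1 < μ_2 (two-sample pooled-variance t-test, left-tailed).
s_p² = [(39−1)·4.76² + (37−1)·5.51²]/(39+37−2) = 26.4048
t = (34.3 − 35.1)/√[26.4048·(1/39 + 1/37)] = -0.68
df = n₁ + n₂ − 2 = 74
p-value = P(T ≤ -0.68) ≈ 0.250
Since p ≈ 0.250 > α = 0.05, fail to reject H0; the evidence is not statistically significant.

t = -0.68, df = 74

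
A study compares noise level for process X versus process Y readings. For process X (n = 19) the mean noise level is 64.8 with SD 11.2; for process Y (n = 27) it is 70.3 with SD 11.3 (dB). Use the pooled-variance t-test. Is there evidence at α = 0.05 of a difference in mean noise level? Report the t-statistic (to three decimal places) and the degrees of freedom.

Let group 1 = process X, group 2 = process Y. H0: μ_1 = μ_2; H1: μ_1 ≠ μ_2 (two-sample pooled-variance t-test, two-sided).
s_p² = [(19−1)·11.2² + (27−1)·11.3²]/(19+27−2) = 126.77
t = (64.8 − 70.3)/√[126.77·(1/19 + 1/27)] = -1.631
df = n₁ + n₂ − 2 = 44
Two-sided p-value ≈ 0.1100
Since p ≈ 0.1100 > α = 0.05, fail to reject H0; the data do not provide sufficient evidence against H0.

t = -1.631, df = 44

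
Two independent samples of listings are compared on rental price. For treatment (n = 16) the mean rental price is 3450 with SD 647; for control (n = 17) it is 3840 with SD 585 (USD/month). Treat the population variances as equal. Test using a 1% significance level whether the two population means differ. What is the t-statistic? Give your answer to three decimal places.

Let group 1 = treatment, group 2 = control. H0: μ_1 = μ_2; H1: μ_1 ≠ μ_2 (two-sample pooled-variance t-test, two-sided).
s_p² = [(16−1)·647² + (17−1)·585²]/(16+17−2) = 379185
t = (3450 − 3840)/√[379185·(1/16 + 1/17)] = -1.818
df = n₁ + n₂ − 2 = 31
Two-sided p-value ≈ 0.079
Since p ≈ 0.079 > α = 0.01, fail to reject H0; the evidence is not statistically significant.

-1.818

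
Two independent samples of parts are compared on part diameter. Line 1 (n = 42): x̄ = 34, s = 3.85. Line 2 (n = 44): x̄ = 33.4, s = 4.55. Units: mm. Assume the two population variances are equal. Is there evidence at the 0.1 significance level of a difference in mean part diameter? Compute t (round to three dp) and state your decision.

t = 0.659; fail to reject H0

Let group 1 = line 1, group 2 = line 2. H0: μ_1 = μ_2; H1: μ_1 ≠ μ_2 (two-sample pooled-variance t-test, two-sided).
s_p² = [(42−1)·3.85² + (44−1)·4.55²]/(42+44−2) = 17.8325
t = (34 − 33.4)/√[17.8325·(1/42 + 1/44)] = 0.659
df = n₁ + n₂ − 2 = 84
Two-sided p-value ≈ 0.5119
Since p ≈ 0.5119 > α = 0.1, fail to reject H0; the evidence is not statistically significant.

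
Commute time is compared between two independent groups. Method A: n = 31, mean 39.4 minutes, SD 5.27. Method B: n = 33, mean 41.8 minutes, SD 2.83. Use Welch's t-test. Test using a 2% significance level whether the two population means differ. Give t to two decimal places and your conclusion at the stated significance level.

t = -2.25; fail to reject H0

Let group 1 = method A, group 2 = method B. H0: μ_1 = μ_2; H1: μ_1 ≠ μ_2 (Welch's two-sample t-test, two-sided).
t = (x̄_1 − x̄_2)/√(s_1²/n_1 + s_2²/n_2) = (39.4 − 41.8)/√(5.27²/31 + 2.83²/33) = -2.25
Welch–Satterthwaite df ≈ 45.34
Two-sided p-value ≈ 0.0294
Since p ≈ 0.0294 > α = 0.02, fail to reject H0; the data do not provide sufficient evidence against H0.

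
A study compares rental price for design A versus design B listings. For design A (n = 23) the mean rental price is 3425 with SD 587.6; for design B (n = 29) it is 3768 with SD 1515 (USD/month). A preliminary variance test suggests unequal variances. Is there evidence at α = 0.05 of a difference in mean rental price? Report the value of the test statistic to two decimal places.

Let group 1 = design A, group 2 = design B. H0: μ_1 = μ_2; H1: μ_1 ≠ μ_2 (Welch's two-sample t-test, two-sided).
t = (x̄_1 − x̄_2)/√(s_1²/n_1 + s_2²/n_2) = (3425 − 3768)/√(587.6²/23 + 1515²/29) = -1.12
Welch–Satterthwaite df ≈ 37.89
Two-sided p-value ≈ 0.2707
Since p ≈ 0.2707 > α = 0.05, fail to reject H0; the evidence is not statistically significant.

-1.12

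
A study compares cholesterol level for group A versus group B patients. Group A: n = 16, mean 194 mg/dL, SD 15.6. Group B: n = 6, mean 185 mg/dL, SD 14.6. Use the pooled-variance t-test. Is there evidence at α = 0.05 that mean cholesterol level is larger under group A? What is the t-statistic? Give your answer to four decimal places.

Let group 1 = group A, group 2 = group B. H0: μ_1 = μ_2; H1: μ_1 > μ_2 (two-sample pooled-variance t-test, right-tailed).
s_p² = [(16−1)·15.6² + (6−1)·14.6²]/(16+6−2) = 235.81
t = (194 − 185)/√[235.81·(1/16 + 1/6)] = 1.2243
df = n₁ + n₂ − 2 = 20
p-value = P(T ≥ 1.2243) ≈ 0.118
Since p ≈ 0.118 > α = 0.05, fail to reject H0; the data do not provide sufficient evidence against H0.

1.2243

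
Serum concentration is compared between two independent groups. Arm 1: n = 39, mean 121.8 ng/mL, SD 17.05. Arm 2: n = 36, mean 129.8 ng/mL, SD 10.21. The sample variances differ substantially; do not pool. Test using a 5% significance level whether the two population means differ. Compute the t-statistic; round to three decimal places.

-2.487

Let group 1 = arm 1, group 2 = arm 2. H0: μ_1 = μ_2; H1: μ_1 ≠ μ_2 (Welch's two-sample t-test, two-sided).
t = (x̄_1 − x̄_2)/√(s_1²/n_1 + s_2²/n_2) = (121.8 − 129.8)/√(17.05²/39 + 10.21²/36) = -2.487
Welch–Satterthwaite df ≈ 62.95
Two-sided p-value ≈ 0.016
Since p ≈ 0.016 < α = 0.05, reject H0; the data support H1.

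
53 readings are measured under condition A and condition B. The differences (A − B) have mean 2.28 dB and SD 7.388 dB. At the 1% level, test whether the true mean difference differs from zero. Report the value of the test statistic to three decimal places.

2.247

H0: μ_d = 0; H1: μ_d ≠ 0 (paired t-test on the differences, two-sided).
t = d̄/(s_d/√n) = 2.28/(7.388/√53) = 2.247
df = n − 1 = 52
Two-sided p-value ≈ 0.029
Since p ≈ 0.029 > α = 0.01, fail to reject H0; the data do not provide sufficient evidence against H0.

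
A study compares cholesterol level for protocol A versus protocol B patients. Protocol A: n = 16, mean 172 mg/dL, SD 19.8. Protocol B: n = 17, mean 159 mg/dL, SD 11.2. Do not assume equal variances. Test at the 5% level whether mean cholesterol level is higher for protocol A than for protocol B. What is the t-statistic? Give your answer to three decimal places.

2.302

Let group 1 = protocol A, group 2 = protocol B. H0: μ_1 = μ_2; H1: μ_1 > μ_2 (Welch's two-sample t-test, right-tailed).
t = (x̄_1 − x̄_2)/√(s_1²/n_1 + s_2²/n_2) = (172 − 159)/√(19.8²/16 + 11.2²/17) = 2.302
Welch–Satterthwaite df ≈ 23.40
p-value = P(T ≥ 2.302) ≈ 0.015
Since p ≈ 0.015 < α = 0.05, reject H0; the data support H1.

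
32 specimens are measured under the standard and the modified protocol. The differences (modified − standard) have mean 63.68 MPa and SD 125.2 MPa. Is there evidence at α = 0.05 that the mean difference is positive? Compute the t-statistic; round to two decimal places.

2.88

H0: μ_d = 0; H1: μ_d > 0 (paired t-test on the differences, right-tailed).
t = d̄/(s_d/√n) = 63.68/(125.2/√32) = 2.88
df = n − 1 = 31
p-value = P(T ≥ 2.88) ≈ 0.0036
Since p ≈ 0.0036 < α = 0.05, reject H0; the evidence is statistically significant.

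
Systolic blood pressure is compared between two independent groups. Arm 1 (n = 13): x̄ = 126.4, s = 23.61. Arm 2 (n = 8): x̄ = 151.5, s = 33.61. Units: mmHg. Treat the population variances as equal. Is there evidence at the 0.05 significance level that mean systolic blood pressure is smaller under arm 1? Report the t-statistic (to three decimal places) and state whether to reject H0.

t = -2.015; reject H0

Let group 1 = arm 1, group 2 = arm 2. H0: μ_1 = μ_2; H1: μ_1 < μ_2 (two-sample pooled-variance t-test, left-tailed).
s_p² = [(13−1)·23.61² + (8−1)·33.61²]/(13+8−2) = 768.243
t = (126.4 − 151.5)/√[768.243·(1/13 + 1/8)] = -2.015
df = n₁ + n₂ − 2 = 19
p-value = P(T ≤ -2.015) ≈ 0.0291
Since p ≈ 0.0291 < α = 0.05, reject H0; the evidence is statistically significant.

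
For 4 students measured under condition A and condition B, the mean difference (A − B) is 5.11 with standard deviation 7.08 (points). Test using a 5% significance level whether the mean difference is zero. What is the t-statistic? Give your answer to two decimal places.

H0: μ_d = 0; H1: μ_d ≠ 0 (paired t-test on the differences, two-sided).
t = d̄/(s_d/√n) = 5.11/(7.08/√4) = 1.44
df = n − 1 = 3
Two-sided p-value ≈ 0.245
Since p ≈ 0.245 > α = 0.05, fail to reject H0; the data do not provide sufficient evidence against H0.

1.44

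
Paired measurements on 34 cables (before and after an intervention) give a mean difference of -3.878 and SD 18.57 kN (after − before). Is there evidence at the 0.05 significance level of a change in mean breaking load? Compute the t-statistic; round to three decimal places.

H0: μ_d = 0; H1: μ_d ≠ 0 (paired t-test on the differences, two-sided).
t = d̄/(s_d/√n) = -3.878/(18.57/√34) = -1.218
df = n − 1 = 33
Two-sided p-value ≈ 0.232
Since p ≈ 0.232 > α = 0.05, fail to reject H0; the data do not provide sufficient evidence against H0.

-1.218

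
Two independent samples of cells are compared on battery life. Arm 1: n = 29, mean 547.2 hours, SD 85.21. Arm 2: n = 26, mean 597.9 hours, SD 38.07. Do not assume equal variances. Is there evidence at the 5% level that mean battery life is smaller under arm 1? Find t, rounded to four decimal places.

Let group 1 = arm 1, group 2 = arm 2. H0: μ_1 = μ_2; H1: μ_1 < μ_2 (Welch's two-sample t-test, left-tailed).
t = (x̄_1 − x̄_2)/√(s_1²/n_1 + s_2²/n_2) = (547.2 − 597.9)/√(85.21²/29 + 38.07²/26) = -2.8978
Welch–Satterthwaite df ≈ 39.65
p-value = P(T ≤ -2.8978) ≈ 0.003
Since p ≈ 0.003 < α = 0.05, reject H0; the data support H1.

-2.8978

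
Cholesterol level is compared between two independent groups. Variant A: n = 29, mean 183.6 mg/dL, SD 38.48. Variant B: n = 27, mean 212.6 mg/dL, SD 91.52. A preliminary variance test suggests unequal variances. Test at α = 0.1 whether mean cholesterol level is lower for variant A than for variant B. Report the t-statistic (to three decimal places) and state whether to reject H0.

t = -1.526; reject H0

Let group 1 = variant A, group 2 = variant B. H0: μ_1 = μ_2; H1: μ_1 < μ_2 (Welch's two-sample t-test, left-tailed).
t = (x̄_1 − x̄_2)/√(s_1²/n_1 + s_2²/n_2) = (183.6 − 212.6)/√(38.48²/29 + 91.52²/27) = -1.526
Welch–Satterthwaite df ≈ 34.40
p-value = P(T ≤ -1.526) ≈ 0.068
Since p ≈ 0.068 < α = 0.1, reject H0; the evidence is statistically significant.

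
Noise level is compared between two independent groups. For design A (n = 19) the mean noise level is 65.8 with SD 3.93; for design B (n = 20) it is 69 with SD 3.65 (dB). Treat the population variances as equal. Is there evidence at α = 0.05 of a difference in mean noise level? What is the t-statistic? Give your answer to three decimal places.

-2.636

Let group 1 = design A, group 2 = design B. H0: μ_1 = μ_2; H1: μ_1 ≠ μ_2 (two-sample pooled-variance t-test, two-sided).
s_p² = [(19−1)·3.93² + (20−1)·3.65²]/(19+20−2) = 14.355
t = (65.8 − 69)/√[14.355·(1/19 + 1/20)] = -2.636
df = n₁ + n₂ − 2 = 37
Two-sided p-value ≈ 0.012
Since p ≈ 0.012 < α = 0.05, reject H0; the evidence is statistically significant.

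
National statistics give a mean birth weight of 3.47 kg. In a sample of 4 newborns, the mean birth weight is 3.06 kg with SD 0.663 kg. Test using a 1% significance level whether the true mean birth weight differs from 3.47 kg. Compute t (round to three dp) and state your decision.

H0: μ = 3.47; H1: μ ≠ 3.47 (one-sample t-test, two-sided).
t = (x̄ − μ₀)/(s/√n) = (3.06 − 3.47)/(0.663/√4) = -1.237
df = n − 1 = 3
Two-sided p-value ≈ 0.3042
Since p ≈ 0.3042 > α = 0.01, fail to reject H0; the evidence is not statistically significant.

t = -1.237; fail to reject H0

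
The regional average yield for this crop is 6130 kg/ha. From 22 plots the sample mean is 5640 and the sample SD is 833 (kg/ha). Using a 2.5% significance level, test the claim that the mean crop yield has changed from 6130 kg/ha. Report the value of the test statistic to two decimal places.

-2.76

H0: μ = 6130; H1: μ ≠ 6130 (one-sample t-test, two-sided).
t = (x̄ − μ₀)/(s/√n) = (5640 − 6130)/(833/√22) = -2.76
df = n − 1 = 21
Two-sided p-value ≈ 0.012
Since p ≈ 0.012 < α = 0.025, reject H0; the data support H1.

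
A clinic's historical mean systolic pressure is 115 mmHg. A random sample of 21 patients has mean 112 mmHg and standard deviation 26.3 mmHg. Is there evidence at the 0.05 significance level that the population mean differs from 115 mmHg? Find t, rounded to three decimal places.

H0: μ = 115; H1: μ ≠ 115 (one-sample t-test, two-sided).
t = (x̄ − μ₀)/(s/√n) = (112 − 115)/(26.3/√21) = -0.523
df = n − 1 = 20
Two-sided p-value ≈ 0.607
Since p ≈ 0.607 > α = 0.05, fail to reject H0; the evidence is not statistically significant.

-0.523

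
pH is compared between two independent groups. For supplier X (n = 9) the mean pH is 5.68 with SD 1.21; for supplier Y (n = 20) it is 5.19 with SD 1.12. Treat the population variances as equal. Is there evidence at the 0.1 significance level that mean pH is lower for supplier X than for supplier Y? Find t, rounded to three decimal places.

Let group 1 = supplier X, group 2 = supplier Y. H0: μ_1 = μ_2; H1: μ_1 < μ_2 (two-sample pooled-variance t-test, left-tailed).
s_p² = [(9−1)·1.21² + (20−1)·1.12²]/(9+20−2) = 1.31653
t = (5.68 − 5.19)/√[1.31653·(1/9 + 1/20)] = 1.064
df = n₁ + n₂ − 2 = 27
p-value = P(T ≤ 1.064) ≈ 0.852
Since p ≈ 0.852 > α = 0.1, fail to reject H0; the evidence is not statistically significant.

1.064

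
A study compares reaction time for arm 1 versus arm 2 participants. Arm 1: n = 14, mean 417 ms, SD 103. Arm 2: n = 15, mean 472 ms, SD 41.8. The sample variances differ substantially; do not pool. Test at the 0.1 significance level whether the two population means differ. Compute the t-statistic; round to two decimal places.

Let group 1 = arm 1, group 2 = arm 2. H0: μ_1 = μ_2; H1: μ_1 ≠ μ_2 (Welch's two-sample t-test, two-sided).
t = (x̄_1 − x̄_2)/√(s_1²/n_1 + s_2²/n_2) = (417 − 472)/√(103²/14 + 41.8²/15) = -1.86
Welch–Satterthwaite df ≈ 16.93
Two-sided p-value ≈ 0.080
Since p ≈ 0.080 < α = 0.1, reject H0; the evidence is statistically significant.

-1.86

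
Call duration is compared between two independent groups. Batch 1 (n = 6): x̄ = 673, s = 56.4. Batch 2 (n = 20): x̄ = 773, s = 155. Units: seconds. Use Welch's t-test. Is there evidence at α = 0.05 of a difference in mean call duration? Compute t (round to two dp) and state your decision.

Let group 1 = batch 1, group 2 = batch 2. H0: μ_1 = μ_2; H1: μ_1 ≠ μ_2 (Welch's two-sample t-test, two-sided).
t = (x̄_1 − x̄_2)/√(s_1²/n_1 + s_2²/n_2) = (673 − 773)/√(56.4²/6 + 155²/20) = -2.40
Welch–Satterthwaite df ≈ 22.68
Two-sided p-value ≈ 0.025
Since p ≈ 0.025 < α = 0.05, reject H0; the evidence is statistically significant.

t = -2.40; reject H0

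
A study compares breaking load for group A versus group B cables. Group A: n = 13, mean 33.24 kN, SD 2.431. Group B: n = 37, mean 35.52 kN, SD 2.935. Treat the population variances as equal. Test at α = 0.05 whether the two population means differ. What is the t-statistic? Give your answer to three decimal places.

Let group 1 = group A, group 2 = group B. H0: μ_1 = μ_2; H1: μ_1 ≠ μ_2 (two-sample pooled-variance t-test, two-sided).
s_p² = [(13−1)·2.431² + (37−1)·2.935²]/(13+37−2) = 7.93811
t = (33.24 − 35.52)/√[7.93811·(1/13 + 1/37)] = -2.510
df = n₁ + n₂ − 2 = 48
Two-sided p-value ≈ 0.0155
Since p ≈ 0.0155 < α = 0.05, reject H0; the evidence is statistically significant.

-2.510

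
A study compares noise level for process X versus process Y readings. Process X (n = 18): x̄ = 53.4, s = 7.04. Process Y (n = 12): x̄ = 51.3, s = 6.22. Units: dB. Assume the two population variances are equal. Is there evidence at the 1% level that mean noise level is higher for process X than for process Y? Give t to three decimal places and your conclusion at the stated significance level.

t = 0.837; fail to reject H0

Let group 1 = process X, group 2 = process Y. H0: μ_1 = μ_2; H1: μ_1 > μ_2 (two-sample pooled-variance t-test, right-tailed).
s_p² = [(18−1)·7.04² + (12−1)·6.22²]/(18+12−2) = 45.29
t = (53.4 − 51.3)/√[45.29·(1/18 + 1/12)] = 0.837
df = n₁ + n₂ − 2 = 28
p-value = P(T ≥ 0.837) ≈ 0.205
Since p ≈ 0.205 > α = 0.01, fail to reject H0; the evidence is not statistically significant.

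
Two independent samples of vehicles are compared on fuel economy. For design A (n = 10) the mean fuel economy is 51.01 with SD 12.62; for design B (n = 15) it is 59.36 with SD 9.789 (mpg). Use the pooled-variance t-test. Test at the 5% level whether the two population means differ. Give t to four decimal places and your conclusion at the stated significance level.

Let group 1 = design A, group 2 = design B. H0: μ_1 = μ_2; H1: μ_1 ≠ μ_2 (two-sample pooled-variance t-test, two-sided).
s_p² = [(10−1)·12.62² + (15−1)·9.789²]/(10+15−2) = 120.649
t = (51.01 − 59.36)/√[120.649·(1/10 + 1/15)] = -1.8621
df = n₁ + n₂ − 2 = 23
Two-sided p-value ≈ 0.075
Since p ≈ 0.075 > α = 0.05, fail to reject H0; the evidence is not statistically significant.

t = -1.8621; fail to reject H0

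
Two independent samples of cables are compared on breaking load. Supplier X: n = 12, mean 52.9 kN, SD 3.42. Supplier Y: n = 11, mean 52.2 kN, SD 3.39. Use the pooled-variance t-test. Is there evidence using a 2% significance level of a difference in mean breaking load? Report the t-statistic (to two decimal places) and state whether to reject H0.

t = 0.49; fail to reject H0

Let group 1 = supplier X, group 2 = supplier Y. H0: μ_1 = μ_2; H1: μ_1 ≠ μ_2 (two-sample pooled-variance t-test, two-sided).
s_p² = [(12−1)·3.42² + (11−1)·3.39²]/(12+11−2) = 11.5991
t = (52.9 − 52.2)/√[11.5991·(1/12 + 1/11)] = 0.49
df = n₁ + n₂ − 2 = 21
Two-sided p-value ≈ 0.6276
Since p ≈ 0.6276 > α = 0.02, fail to reject H0; the data do not provide sufficient evidence against H0.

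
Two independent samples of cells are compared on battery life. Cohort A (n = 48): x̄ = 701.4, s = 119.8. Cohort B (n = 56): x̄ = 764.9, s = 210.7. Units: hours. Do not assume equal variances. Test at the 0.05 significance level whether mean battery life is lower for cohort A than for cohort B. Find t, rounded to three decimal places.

Let group 1 = cohort A, group 2 = cohort B. H0: μ_1 = μ_2; H1: μ_1 < μ_2 (Welch's two-sample t-test, left-tailed).
t = (x̄_1 − x̄_2)/√(s_1²/n_1 + s_2²/n_2) = (701.4 − 764.9)/√(119.8²/48 + 210.7²/56) = -1.922
Welch–Satterthwaite df ≈ 89.43
p-value = P(T ≤ -1.922) ≈ 0.029
Since p ≈ 0.029 < α = 0.05, reject H0; the data support H1.

-1.922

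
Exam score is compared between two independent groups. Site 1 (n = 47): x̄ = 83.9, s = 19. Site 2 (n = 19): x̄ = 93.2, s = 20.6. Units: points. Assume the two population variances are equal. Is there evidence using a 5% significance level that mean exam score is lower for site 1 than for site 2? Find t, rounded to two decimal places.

-1.76

Let group 1 = site 1, group 2 = site 2. H0: μ_1 = μ_2; H1: μ_1 < μ_2 (two-sample pooled-variance t-test, left-tailed).
s_p² = [(47−1)·19² + (19−1)·20.6²]/(47+19−2) = 378.82
t = (83.9 − 93.2)/√[378.82·(1/47 + 1/19)] = -1.76
df = n₁ + n₂ − 2 = 64
p-value = P(T ≤ -1.76) ≈ 0.042
Since p ≈ 0.042 < α = 0.05, reject H0; the evidence is statistically significant.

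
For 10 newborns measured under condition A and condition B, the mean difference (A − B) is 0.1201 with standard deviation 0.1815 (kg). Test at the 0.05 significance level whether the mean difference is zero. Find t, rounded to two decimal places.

H0: μ_d = 0; H1: μ_d ≠ 0 (paired t-test on the differences, two-sided).
t = d̄/(s_d/√n) = 0.1201/(0.1815/√10) = 2.09
df = n − 1 = 9
Two-sided p-value ≈ 0.066
Since p ≈ 0.066 > α = 0.05, fail to reject H0; the data do not provide sufficient evidence against H0.

2.09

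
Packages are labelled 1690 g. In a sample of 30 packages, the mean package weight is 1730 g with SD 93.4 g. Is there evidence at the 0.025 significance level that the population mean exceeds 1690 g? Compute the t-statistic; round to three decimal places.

H0: μ = 1690; H1: μ > 1690 (one-sample t-test, right-tailed).
t = (x̄ − μ₀)/(s/√n) = (1730 − 1690)/(93.4/√30) = 2.346
df = n − 1 = 29
p-value = P(T ≥ 2.346) ≈ 0.0130
Since p ≈ 0.0130 < α = 0.025, reject H0; the data support H1.

2.346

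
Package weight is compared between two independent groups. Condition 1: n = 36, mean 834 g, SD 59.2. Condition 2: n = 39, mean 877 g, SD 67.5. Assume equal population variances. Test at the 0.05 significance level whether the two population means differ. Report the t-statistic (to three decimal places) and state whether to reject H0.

Let group 1 = condition 1, group 2 = condition 2. H0: μ_1 = μ_2; H1: μ_1 ≠ μ_2 (two-sample pooled-variance t-test, two-sided).
s_p² = [(36−1)·59.2² + (39−1)·67.5²]/(36+39−2) = 4052.05
t = (834 − 877)/√[4052.05·(1/36 + 1/39)] = -2.923
df = n₁ + n₂ − 2 = 73
Two-sided p-value ≈ 0.0046
Since p ≈ 0.0046 < α = 0.05, reject H0; the data support H1.

t = -2.923; reject H0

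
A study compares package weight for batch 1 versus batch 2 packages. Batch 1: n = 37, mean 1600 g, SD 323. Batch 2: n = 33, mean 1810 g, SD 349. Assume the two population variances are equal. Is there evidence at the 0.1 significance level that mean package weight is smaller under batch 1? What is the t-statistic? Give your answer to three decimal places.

-2.614

Let group 1 = batch 1, group 2 = batch 2. H0: μ_1 = μ_2; H1: μ_1 < μ_2 (two-sample pooled-variance t-test, left-tailed).
s_p² = [(37−1)·323² + (33−1)·349²]/(37+33−2) = 112551
t = (1600 − 1810)/√[112551·(1/37 + 1/33)] = -2.614
df = n₁ + n₂ − 2 = 68
p-value = P(T ≤ -2.614) ≈ 0.0055
Since p ≈ 0.0055 < α = 0.1, reject H0; the data support H1.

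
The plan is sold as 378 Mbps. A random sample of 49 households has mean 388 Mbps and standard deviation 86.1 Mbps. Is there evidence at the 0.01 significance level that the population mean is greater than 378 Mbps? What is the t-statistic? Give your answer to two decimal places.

H0: μ = 378; H1: μ > 378 (one-sample t-test, right-tailed).
t = (x̄ − μ₀)/(s/√n) = (388 − 378)/(86.1/√49) = 0.81
df = n − 1 = 48
p-value = P(T ≥ 0.81) ≈ 0.210
Since p ≈ 0.210 > α = 0.01, fail to reject H0; the data do not provide sufficient evidence against H0.

0.81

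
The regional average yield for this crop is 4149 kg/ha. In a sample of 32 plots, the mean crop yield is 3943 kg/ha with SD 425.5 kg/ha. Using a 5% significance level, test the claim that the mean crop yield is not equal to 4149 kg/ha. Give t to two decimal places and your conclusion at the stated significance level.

t = -2.74; reject H0

H0: μ = 4149; H1: μ ≠ 4149 (one-sample t-test, two-sided).
t = (x̄ − μ₀)/(s/√n) = (3943 − 4149)/(425.5/√32) = -2.74
df = n − 1 = 31
Two-sided p-value ≈ 0.010
Since p ≈ 0.010 < α = 0.05, reject H0; the data support H1.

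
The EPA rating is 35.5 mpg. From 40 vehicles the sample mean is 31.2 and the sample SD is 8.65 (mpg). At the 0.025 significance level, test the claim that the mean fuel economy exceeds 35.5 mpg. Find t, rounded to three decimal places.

H0: μ = 35.5; H1: μ > 35.5 (one-sample t-test, right-tailed).
t = (x̄ − μ₀)/(s/√n) = (31.2 − 35.5)/(8.65/√40) = -3.144
df = n − 1 = 39
p-value = P(T ≥ -3.144) ≈ 0.9984
Since p ≈ 0.9984 > α = 0.025, fail to reject H0; the evidence is not statistically significant.

-3.144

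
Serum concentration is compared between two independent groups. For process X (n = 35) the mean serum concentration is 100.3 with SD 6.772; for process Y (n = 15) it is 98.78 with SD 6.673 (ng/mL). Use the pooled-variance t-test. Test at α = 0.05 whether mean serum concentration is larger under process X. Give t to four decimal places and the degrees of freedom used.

Let group 1 = process X, group 2 = process Y. H0: μ_1 = μ_2; H1: μ_1 > μ_2 (two-sample pooled-variance t-test, right-tailed).
s_p² = [(35−1)·6.772² + (15−1)·6.673²]/(35+15−2) = 45.4718
t = (100.3 − 98.78)/√[45.4718·(1/35 + 1/15)] = 0.7304
df = n₁ + n₂ − 2 = 48
p-value = P(T ≥ 0.7304) ≈ 0.234
Since p ≈ 0.234 > α = 0.05, fail to reject H0; the data do not provide sufficient evidence against H0.

t = 0.7304, df = 48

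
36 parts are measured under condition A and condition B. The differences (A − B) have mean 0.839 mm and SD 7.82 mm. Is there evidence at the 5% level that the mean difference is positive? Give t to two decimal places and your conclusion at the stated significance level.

t = 0.64; fail to reject H0

H0: μ_d = 0; H1: μ_d > 0 (paired t-test on the differences, right-tailed).
t = d̄/(s_d/√n) = 0.839/(7.82/√36) = 0.64
df = n − 1 = 35
p-value = P(T ≥ 0.64) ≈ 0.2620
Since p ≈ 0.2620 > α = 0.05, fail to reject H0; the data do not provide sufficient evidence against H0.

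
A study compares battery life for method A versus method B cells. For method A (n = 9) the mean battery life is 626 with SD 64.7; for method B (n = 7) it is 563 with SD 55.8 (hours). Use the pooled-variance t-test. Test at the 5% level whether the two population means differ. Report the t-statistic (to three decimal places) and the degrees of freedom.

Let group 1 = method A, group 2 = method B. H0: μ_1 = μ_2; H1: μ_1 ≠ μ_2 (two-sample pooled-variance t-test, two-sided).
s_p² = [(9−1)·64.7² + (7−1)·55.8²]/(9+7−2) = 3726.47
t = (626 − 563)/√[3726.47·(1/9 + 1/7)] = 2.048
df = n₁ + n₂ − 2 = 14
Two-sided p-value ≈ 0.0598
Since p ≈ 0.0598 > α = 0.05, fail to reject H0; the data do not provide sufficient evidence against H0.

t = 2.048, df = 14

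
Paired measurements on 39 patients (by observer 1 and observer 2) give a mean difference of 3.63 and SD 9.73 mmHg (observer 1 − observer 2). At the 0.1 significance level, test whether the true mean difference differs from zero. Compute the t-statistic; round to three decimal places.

H0: μ_d = 0; H1: μ_d ≠ 0 (paired t-test on the differences, two-sided).
t = d̄/(s_d/√n) = 3.63/(9.73/√39) = 2.330
df = n − 1 = 38
Two-sided p-value ≈ 0.0252
Since p ≈ 0.0252 < α = 0.1, reject H0; the evidence is statistically significant.

2.330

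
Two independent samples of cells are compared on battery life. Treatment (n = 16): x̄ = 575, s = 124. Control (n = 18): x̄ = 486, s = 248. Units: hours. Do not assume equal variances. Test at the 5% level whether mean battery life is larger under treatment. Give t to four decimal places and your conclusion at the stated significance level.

Let group 1 = treatment, group 2 = control. H0: μ_1 = μ_2; H1: μ_1 > μ_2 (Welch's two-sample t-test, right-tailed).
t = (x̄_1 − x̄_2)/√(s_1²/n_1 + s_2²/n_2) = (575 − 486)/√(124²/16 + 248²/18) = 1.3451
Welch–Satterthwaite df ≈ 25.61
p-value = P(T ≥ 1.3451) ≈ 0.095
Since p ≈ 0.095 > α = 0.05, fail to reject H0; the data do not provide sufficient evidence against H0.

t = 1.3451; fail to reject H0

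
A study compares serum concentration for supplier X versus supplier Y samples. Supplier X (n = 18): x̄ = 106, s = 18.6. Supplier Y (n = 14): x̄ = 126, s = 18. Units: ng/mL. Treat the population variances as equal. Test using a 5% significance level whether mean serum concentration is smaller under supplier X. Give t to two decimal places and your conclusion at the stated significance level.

t = -3.06; reject H0

Let group 1 = supplier X, group 2 = supplier Y. H0: μ_1 = μ_2; H1: μ_1 < μ_2 (two-sample pooled-variance t-test, left-tailed).
s_p² = [(18−1)·18.6² + (14−1)·18²]/(18+14−2) = 336.444
t = (106 − 126)/√[336.444·(1/18 + 1/14)] = -3.06
df = n₁ + n₂ − 2 = 30
p-value = P(T ≤ -3.06) ≈ 0.002
Since p ≈ 0.002 < α = 0.05, reject H0; the evidence is statistically significant.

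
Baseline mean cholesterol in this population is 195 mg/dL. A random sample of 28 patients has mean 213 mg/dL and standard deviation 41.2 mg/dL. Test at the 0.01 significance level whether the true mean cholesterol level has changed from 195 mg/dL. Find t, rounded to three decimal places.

2.312

H0: μ = 195; H1: μ ≠ 195 (one-sample t-test, two-sided).
t = (x̄ − μ₀)/(s/√n) = (213 − 195)/(41.2/√28) = 2.312
df = n − 1 = 27
Two-sided p-value ≈ 0.0287
Since p ≈ 0.0287 > α = 0.01, fail to reject H0; the data do not provide sufficient evidence against H0.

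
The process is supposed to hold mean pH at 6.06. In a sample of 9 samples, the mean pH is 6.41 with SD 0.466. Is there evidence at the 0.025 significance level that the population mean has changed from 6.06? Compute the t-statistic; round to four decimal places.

H0: μ = 6.06; H1: μ ≠ 6.06 (one-sample t-test, two-sided).
t = (x̄ − μ₀)/(s/√n) = (6.41 − 6.06)/(0.466/√9) = 2.2532
df = n − 1 = 8
Two-sided p-value ≈ 0.054
Since p ≈ 0.054 > α = 0.025, fail to reject H0; the data do not provide sufficient evidence against H0.

2.2532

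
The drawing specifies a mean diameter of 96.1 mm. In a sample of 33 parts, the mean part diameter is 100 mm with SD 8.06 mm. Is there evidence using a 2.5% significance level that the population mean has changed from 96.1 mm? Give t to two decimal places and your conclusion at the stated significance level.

H0: μ = 96.1; H1: μ ≠ 96.1 (one-sample t-test, two-sided).
t = (x̄ − μ₀)/(s/√n) = (100 − 96.1)/(8.06/√33) = 2.78
df = n − 1 = 32
Two-sided p-value ≈ 0.0090
Since p ≈ 0.0090 < α = 0.025, reject H0; the data support H1.

t = 2.78; reject H0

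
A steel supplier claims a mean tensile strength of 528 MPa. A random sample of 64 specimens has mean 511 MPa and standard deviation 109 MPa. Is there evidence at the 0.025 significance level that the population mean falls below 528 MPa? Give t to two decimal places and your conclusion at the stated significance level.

t = -1.25; fail to reject H0

H0: μ = 528; H1: μ < 528 (one-sample t-test, left-tailed).
t = (x̄ − μ₀)/(s/√n) = (511 − 528)/(109/√64) = -1.25
df = n − 1 = 63
p-value = P(T ≤ -1.25) ≈ 0.1084
Since p ≈ 0.1084 > α = 0.025, fail to reject H0; the data do not provide sufficient evidence against H0.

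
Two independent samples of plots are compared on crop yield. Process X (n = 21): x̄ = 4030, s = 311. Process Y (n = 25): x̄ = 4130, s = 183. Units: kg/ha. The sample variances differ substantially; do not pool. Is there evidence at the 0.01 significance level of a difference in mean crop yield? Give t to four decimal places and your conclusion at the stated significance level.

t = -1.2969; fail to reject H0

Let group 1 = process X, group 2 = process Y. H0: μ_1 = μ_2; H1: μ_1 ≠ μ_2 (Welch's two-sample t-test, two-sided).
t = (x̄_1 − x̄_2)/√(s_1²/n_1 + s_2²/n_2) = (4030 − 4130)/√(311²/21 + 183²/25) = -1.2969
Welch–Satterthwaite df ≈ 31.13
Two-sided p-value ≈ 0.2042
Since p ≈ 0.2042 > α = 0.01, fail to reject H0; the evidence is not statistically significant.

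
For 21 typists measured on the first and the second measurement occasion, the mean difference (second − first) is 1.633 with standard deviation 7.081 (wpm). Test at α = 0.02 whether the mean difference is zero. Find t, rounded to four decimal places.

H0: μ_d = 0; H1: μ_d ≠ 0 (paired t-test on the differences, two-sided).
t = d̄/(s_d/√n) = 1.633/(7.081/√21) = 1.0568
df = n − 1 = 20
Two-sided p-value ≈ 0.3032
Since p ≈ 0.3032 > α = 0.02, fail to reject H0; the data do not provide sufficient evidence against H0.

1.0568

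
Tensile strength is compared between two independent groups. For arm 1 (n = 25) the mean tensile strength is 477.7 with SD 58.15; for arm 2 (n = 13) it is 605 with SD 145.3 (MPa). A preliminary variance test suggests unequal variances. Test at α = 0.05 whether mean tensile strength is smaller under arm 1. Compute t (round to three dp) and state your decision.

Let group 1 = arm 1, group 2 = arm 2. H0: μ_1 = μ_2; H1: μ_1 < μ_2 (Welch's two-sample t-test, left-tailed).
t = (x̄_1 − x̄_2)/√(s_1²/n_1 + s_2²/n_2) = (477.7 − 605)/√(58.15²/25 + 145.3²/13) = -3.035
Welch–Satterthwaite df ≈ 14.03
p-value = P(T ≤ -3.035) ≈ 0.0044
Since p ≈ 0.0044 < α = 0.05, reject H0; the evidence is statistically significant.

t = -3.035; reject H0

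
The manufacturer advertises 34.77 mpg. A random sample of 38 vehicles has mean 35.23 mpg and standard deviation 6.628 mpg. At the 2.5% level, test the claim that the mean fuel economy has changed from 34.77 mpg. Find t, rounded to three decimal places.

H0: μ = 34.77; H1: μ ≠ 34.77 (one-sample t-test, two-sided).
t = (x̄ − μ₀)/(s/√n) = (35.23 − 34.77)/(6.628/√38) = 0.428
df = n − 1 = 37
Two-sided p-value ≈ 0.671
Since p ≈ 0.671 > α = 0.025, fail to reject H0; the data do not provide sufficient evidence against H0.

0.428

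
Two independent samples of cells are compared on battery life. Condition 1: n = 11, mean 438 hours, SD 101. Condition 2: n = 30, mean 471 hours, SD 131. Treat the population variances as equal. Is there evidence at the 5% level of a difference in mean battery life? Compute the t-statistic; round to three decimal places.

-0.755

Let group 1 = condition 1, group 2 = condition 2. H0: μ_1 = μ_2; H1: μ_1 ≠ μ_2 (two-sample pooled-variance t-test, two-sided).
s_p² = [(11−1)·101² + (30−1)·131²]/(11+30−2) = 15376.4
t = (438 − 471)/√[15376.4·(1/11 + 1/30)] = -0.755
df = n₁ + n₂ − 2 = 39
Two-sided p-value ≈ 0.4548
Since p ≈ 0.4548 > α = 0.05, fail to reject H0; the evidence is not statistically significant.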